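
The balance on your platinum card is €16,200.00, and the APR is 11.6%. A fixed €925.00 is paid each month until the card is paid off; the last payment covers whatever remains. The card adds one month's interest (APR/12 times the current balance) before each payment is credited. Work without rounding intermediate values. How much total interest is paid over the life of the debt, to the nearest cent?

Monthly rate r = 11.6%/12 = 0.966667% = 0.00966667.
Payoff takes n = ⌈−ln(1 − rB₀/P)/ln(1+r)⌉ = ⌈19.281⌉ = 20 payments; the last is €260.38.
Total paid = 19·€925.00 + €260.38 = €17,835.38.
Total interest = total paid − principal = €17,835.38 − €16,200.00 = €1,635.38.

€1,635.38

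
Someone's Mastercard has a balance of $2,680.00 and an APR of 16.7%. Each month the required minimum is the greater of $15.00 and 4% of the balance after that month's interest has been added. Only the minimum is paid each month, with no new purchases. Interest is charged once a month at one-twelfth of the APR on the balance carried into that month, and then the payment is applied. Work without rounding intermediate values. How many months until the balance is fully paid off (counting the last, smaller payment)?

Monthly rate r = 16.7%/12 = 1.39167% = 0.0139167.
While 4% of the post-interest balance exceeds $15.00, each month B ← (B·(1+r))·(1 − 0.04), i.e. B shrinks by the factor (1+r)·0.96 = 0.97336.
This holds for months 1–74. Entering month 75 the balance is $363.39; 4% of the post-interest balance is now below $15.00, so the flat $15.00 minimum applies from here.
From month 75 a fixed $15.00 at rate r clears $363.39 in 30 more payments. Total: 74 + 30 = 104 months.

104 months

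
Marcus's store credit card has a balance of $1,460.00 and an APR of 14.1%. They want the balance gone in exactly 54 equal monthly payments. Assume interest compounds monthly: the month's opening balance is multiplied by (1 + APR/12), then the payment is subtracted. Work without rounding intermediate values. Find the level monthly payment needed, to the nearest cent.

Monthly rate r = 14.1%/12 = 1.175% = 0.01175.
Level-payment amortization: P = B₀·r / (1 − (1+r)^(−n)) = 1460.00·0.01175 / (1 − 1.01175^(−54)).
Denominator 1 − (1+r)^(−54) = 0.467834771.
P = 17.155 / 0.467834771 ≈ 36.67.

$36.67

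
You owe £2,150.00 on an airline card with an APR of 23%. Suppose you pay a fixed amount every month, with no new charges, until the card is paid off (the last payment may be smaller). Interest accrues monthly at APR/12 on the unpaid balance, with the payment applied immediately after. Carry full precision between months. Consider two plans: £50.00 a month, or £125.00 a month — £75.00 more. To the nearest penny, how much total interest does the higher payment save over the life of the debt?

Monthly rate r = 23%/12 = 1.91667% = 0.0191667.
At £50.00/mo: n = ⌈−ln(1 − rB₀/P)/ln(1+r)⌉ = 92 payments (last £27.92); total interest = total paid − £2,150.00 = £2,427.92.
At £125.00/mo: 22 payments (last £8.56); total interest £483.56.
Interest saved = £2,427.92 − £483.56 = £1,944.36.

£1,944.36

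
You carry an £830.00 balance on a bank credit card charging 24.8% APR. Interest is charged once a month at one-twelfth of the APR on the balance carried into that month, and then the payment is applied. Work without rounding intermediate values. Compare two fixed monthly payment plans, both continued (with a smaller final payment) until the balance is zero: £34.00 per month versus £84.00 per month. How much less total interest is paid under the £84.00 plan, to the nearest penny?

£229.14

Monthly rate r = 24.8%/12 = 2.06667% = 0.0206667.
At £34.00/mo: n = ⌈−ln(1 − rB₀/P)/ln(1+r)⌉ = 35 payments (last £11.22); total interest = total paid − £830.00 = £337.22.
At £84.00/mo: 12 payments (last £14.08); total interest £108.08.
Interest saved = £337.22 − £108.08 = £229.14.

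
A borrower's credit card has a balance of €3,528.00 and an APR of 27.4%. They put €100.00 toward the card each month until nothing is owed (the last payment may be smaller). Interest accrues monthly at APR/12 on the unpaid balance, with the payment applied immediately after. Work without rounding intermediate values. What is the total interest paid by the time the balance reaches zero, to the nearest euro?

€3,726

Monthly rate r = 27.4%/12 = 2.28333% = 0.0228333.
Payoff takes n = ⌈−ln(1 − rB₀/P)/ln(1+r)⌉ = ⌈72.537⌉ = 73 payments; the last is €53.96.
Total paid = 72·€100.00 + €53.96 = €7,253.96.
Total interest = total paid − principal = €7,253.96 − €3,528.00 = €3,725.96.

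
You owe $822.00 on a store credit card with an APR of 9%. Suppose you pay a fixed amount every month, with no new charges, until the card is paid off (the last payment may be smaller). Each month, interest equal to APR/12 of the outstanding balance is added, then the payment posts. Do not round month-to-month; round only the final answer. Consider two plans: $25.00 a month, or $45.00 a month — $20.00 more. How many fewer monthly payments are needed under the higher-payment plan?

18 fewer payments

Monthly rate r = 9%/12 = 0.75% = 0.0075.
At $25.00/mo: n = ⌈−ln(1 − rB₀/P)/ln(1+r)⌉ = 38 payments (last $22.41); total interest = total paid − $822.00 = $125.41.
At $45.00/mo: 20 payments (last $32.39); total interest $65.39.
Payments saved = 38 − 20 = 18.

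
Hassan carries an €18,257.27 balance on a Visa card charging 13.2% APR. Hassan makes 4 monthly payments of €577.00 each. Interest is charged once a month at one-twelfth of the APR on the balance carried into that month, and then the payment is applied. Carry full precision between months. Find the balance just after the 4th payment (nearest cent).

€16,727.58

Monthly rate r = 13.2%/12 = 1.1% = 0.011.
Each month: B ← B·(1+r) − €577.00.
Month 1: interest €200.83; balance after payment €17,881.10.
Month 2: interest €196.69; balance after payment €17,500.79.
Month 3: interest €192.51; balance after payment €17,116.30.
Month 4: interest €188.28; balance after payment €16,727.58.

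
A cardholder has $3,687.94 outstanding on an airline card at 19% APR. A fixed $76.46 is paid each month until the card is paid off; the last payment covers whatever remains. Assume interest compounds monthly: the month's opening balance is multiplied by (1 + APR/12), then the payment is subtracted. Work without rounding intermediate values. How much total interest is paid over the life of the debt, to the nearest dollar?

$3,334

Monthly rate r = 19%/12 = 1.58333% = 0.0158333.
Payoff takes n = ⌈−ln(1 − rB₀/P)/ln(1+r)⌉ = ⌈91.834⌉ = 92 payments; the last is $63.85.
Total paid = 91·$76.46 + $63.85 = $7,021.71.
Total interest = total paid − principal = $7,021.71 − $3,687.94 = $3,333.77.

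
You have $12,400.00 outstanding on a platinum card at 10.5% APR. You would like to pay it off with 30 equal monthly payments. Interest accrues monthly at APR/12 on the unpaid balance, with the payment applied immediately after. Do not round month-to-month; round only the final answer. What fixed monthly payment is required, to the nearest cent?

$471.75

Monthly rate r = 10.5%/12 = 0.875% = 0.00875.
Level-payment amortization: P = B₀·r / (1 − (1+r)^(−n)) = 12400.00·0.00875 / (1 − 1.00875^(−30)).
Denominator 1 − (1+r)^(−30) = 0.22999496.
P = 108.5 / 0.22999496 ≈ 471.75.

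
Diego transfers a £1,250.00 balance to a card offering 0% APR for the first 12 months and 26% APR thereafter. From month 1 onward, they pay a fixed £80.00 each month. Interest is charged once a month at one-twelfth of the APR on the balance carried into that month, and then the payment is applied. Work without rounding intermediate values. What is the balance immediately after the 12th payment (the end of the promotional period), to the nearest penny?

£290.00

Promo months 1–12 at r₀ = 0%/12 = 0; months 13+ at r₁ = 26%/12 = 0.0216667.
After month 12 (no interest yet): B = £1,250.00 − 12·£80.00 = £290.00.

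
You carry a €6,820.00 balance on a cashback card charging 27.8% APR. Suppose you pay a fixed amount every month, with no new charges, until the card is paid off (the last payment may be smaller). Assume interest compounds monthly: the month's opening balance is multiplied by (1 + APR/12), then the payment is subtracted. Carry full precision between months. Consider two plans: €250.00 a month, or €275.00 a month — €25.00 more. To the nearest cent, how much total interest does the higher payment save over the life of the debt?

Monthly rate r = 27.8%/12 = 2.31667% = 0.0231667.
At €250.00/mo: n = ⌈−ln(1 − rB₀/P)/ln(1+r)⌉ = 44 payments (last €162.57); total interest = total paid − €6,820.00 = €4,092.57.
At €275.00/mo: 38 payments (last €86.89); total interest €3,441.89.
Interest saved = €4,092.57 − €3,441.89 = €650.68.

€650.68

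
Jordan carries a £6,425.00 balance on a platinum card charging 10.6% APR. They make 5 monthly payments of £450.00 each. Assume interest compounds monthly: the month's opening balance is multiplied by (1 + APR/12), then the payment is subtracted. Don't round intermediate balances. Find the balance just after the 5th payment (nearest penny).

£4,423.73

Monthly rate r = 10.6%/12 = 0.883333% = 0.00883333.
Each month: B ← B·(1+r) − £450.00.
Month 1: interest £56.75; balance after payment £6,031.75.
Month 2: interest £53.28; balance after payment £5,635.03.
Month 3: interest £49.78; balance after payment £5,234.81.
Month 4: interest £46.24; balance after payment £4,831.05.
Month 5: interest £42.67; balance after payment £4,423.73.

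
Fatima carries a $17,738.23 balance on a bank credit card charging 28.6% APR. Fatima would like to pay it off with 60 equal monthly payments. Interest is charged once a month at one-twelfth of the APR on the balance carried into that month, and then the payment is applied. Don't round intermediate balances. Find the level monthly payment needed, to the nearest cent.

Monthly rate r = 28.6%/12 = 2.38333% = 0.0238333.
Level-payment amortization: P = B₀·r / (1 − (1+r)^(−n)) = 17738.23·0.0238333 / (1 − 1.02383^(−60)).
Denominator 1 − (1+r)^(−60) = 0.756642854.
P = 422.761 / 0.756642854 ≈ 558.73.

$558.73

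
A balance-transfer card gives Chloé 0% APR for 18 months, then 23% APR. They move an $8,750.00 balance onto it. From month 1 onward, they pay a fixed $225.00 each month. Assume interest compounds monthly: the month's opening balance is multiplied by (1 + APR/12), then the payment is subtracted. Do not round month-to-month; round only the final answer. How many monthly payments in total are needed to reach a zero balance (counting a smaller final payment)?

Promo months 1–18 at r₀ = 0%/12 = 0; months 19+ at r₁ = 23%/12 = 0.0191667.
After month 18 (no interest yet): B = $8,750.00 − 18·$225.00 = $4,700.00.
Then at r₁ with $225.00/mo: n₂ = −ln(1 − r₁·B/P)/ln(1+r₁) ≈ 26.94 → 27 more payments.

45 months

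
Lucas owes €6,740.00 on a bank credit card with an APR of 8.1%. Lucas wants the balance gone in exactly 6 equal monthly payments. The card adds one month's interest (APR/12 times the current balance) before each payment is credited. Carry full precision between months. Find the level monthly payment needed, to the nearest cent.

€1,150.02

Monthly rate r = 8.1%/12 = 0.675% = 0.00675.
Level-payment amortization: P = B₀·r / (1 − (1+r)^(−n)) = 6740.00·0.00675 / (1 − 1.00675^(−6)).
Denominator 1 − (1+r)^(−6) = 0.039560152.
P = 45.495 / 0.039560152 ≈ 1150.02.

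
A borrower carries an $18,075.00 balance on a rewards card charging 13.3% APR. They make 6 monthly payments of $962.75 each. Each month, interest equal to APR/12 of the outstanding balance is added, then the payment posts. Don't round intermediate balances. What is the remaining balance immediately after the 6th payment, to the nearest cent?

$13,371.85

Monthly rate r = 13.3%/12 = 1.10833% = 0.0110833.
Each month: B ← B·(1+r) − $962.75.
Month 1: interest $200.33; balance after payment $17,312.58.
Month 2: interest $191.88; balance after payment $16,541.71.
Month 3: interest $183.34; balance after payment $15,762.30.
Month 4: interest $174.70; balance after payment $14,974.25.
Month 5: interest $165.96; balance after payment $14,177.46.
Month 6: interest $157.13; balance after payment $13,371.85.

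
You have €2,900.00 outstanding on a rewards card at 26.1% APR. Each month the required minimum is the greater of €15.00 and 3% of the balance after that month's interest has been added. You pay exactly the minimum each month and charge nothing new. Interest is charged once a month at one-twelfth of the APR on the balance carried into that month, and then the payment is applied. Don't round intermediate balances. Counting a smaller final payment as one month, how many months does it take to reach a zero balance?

257 months

Monthly rate r = 26.1%/12 = 2.175% = 0.02175.
While 3% of the post-interest balance exceeds €15.00, each month B ← (B·(1+r))·(1 − 0.03), i.e. B shrinks by the factor (1+r)·0.97 = 0.9911.
This holds for months 1–199. Entering month 200 the balance is €489.28; 3% of the post-interest balance is now below €15.00, so the flat €15.00 minimum applies from here.
From month 200 a fixed €15.00 at rate r clears €489.28 in 58 more payments. Total: 199 + 58 = 257 months.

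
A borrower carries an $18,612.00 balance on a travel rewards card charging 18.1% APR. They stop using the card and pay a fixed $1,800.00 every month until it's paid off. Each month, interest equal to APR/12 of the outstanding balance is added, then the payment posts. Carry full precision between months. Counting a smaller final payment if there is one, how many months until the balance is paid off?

12 months

Monthly rate r = 18.1%/12 = 1.50833% = 0.0150833.
Recurrence: B ← B·(1+r) − $1,800.00.
Month 1: interest $280.73; balance after payment $17,092.73.
Month 2: interest $257.82; balance after payment $15,550.55.
Closed form: n = −ln(1 − rB₀/P)/ln(1+r) = −ln(0.84404)/ln(1.01508) ≈ 11.326, so the balance reaches zero during payment 12.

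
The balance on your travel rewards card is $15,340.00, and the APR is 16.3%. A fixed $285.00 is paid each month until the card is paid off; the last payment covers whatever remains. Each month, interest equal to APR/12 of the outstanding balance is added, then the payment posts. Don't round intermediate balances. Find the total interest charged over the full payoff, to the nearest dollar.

Monthly rate r = 16.3%/12 = 1.35833% = 0.0135833.
Payoff takes n = ⌈−ln(1 − rB₀/P)/ln(1+r)⌉ = ⌈97.353⌉ = 98 payments; the last is $101.07.
Total paid = 97·$285.00 + $101.07 = $27,746.07.
Total interest = total paid − principal = $27,746.07 − $15,340.00 = $12,406.07.

$12,406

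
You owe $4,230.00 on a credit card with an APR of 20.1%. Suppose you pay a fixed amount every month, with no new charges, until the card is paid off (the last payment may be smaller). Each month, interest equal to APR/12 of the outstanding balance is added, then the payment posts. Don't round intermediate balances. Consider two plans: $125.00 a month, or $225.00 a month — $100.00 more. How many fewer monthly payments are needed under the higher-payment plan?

Monthly rate r = 20.1%/12 = 1.675% = 0.01675.
At $125.00/mo: n = ⌈−ln(1 − rB₀/P)/ln(1+r)⌉ = 51 payments (last $45.68); total interest = total paid − $4,230.00 = $2,065.68.
At $225.00/mo: 23 payments (last $172.93); total interest $892.93.
Payments saved = 51 − 23 = 28.

28 fewer payments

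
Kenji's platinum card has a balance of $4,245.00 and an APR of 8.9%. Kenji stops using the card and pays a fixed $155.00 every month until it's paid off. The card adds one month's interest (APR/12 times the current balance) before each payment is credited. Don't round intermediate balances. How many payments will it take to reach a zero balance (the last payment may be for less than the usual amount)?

Monthly rate r = 8.9%/12 = 0.741667% = 0.00741667.
Recurrence: B ← B·(1+r) − $155.00.
Month 1: interest $31.48; balance after payment $4,121.48.
Month 2: interest $30.57; balance after payment $3,997.05.
Closed form: n = −ln(1 − rB₀/P)/ln(1+r) = −ln(0.79688)/ln(1.00742) ≈ 30.727, so the balance reaches zero during payment 31.

31 months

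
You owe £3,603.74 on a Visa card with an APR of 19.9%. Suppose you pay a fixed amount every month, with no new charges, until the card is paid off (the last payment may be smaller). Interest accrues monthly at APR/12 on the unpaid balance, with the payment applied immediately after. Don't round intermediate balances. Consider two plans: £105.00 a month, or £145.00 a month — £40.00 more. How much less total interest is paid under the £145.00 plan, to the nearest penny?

£691.54

Monthly rate r = 19.9%/12 = 1.65833% = 0.0165833.
At £105.00/mo: n = ⌈−ln(1 − rB₀/P)/ln(1+r)⌉ = 52 payments (last £20.63); total interest = total paid − £3,603.74 = £1,771.89.
At £145.00/mo: 33 payments (last £44.09); total interest £1,080.35.
Interest saved = £1,771.89 − £1,080.35 = £691.54.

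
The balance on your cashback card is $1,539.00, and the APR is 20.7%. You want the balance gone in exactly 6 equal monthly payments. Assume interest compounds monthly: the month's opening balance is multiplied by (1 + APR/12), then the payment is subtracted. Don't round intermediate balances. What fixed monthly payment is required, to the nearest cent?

$272.21

Monthly rate r = 20.7%/12 = 1.725% = 0.01725.
Level-payment amortization: P = B₀·r / (1 − (1+r)^(−n)) = 1539.00·0.01725 / (1 − 1.01725^(−6)).
Denominator 1 − (1+r)^(−6) = 0.0975278495.
P = 26.5477 / 0.0975278495 ≈ 272.21.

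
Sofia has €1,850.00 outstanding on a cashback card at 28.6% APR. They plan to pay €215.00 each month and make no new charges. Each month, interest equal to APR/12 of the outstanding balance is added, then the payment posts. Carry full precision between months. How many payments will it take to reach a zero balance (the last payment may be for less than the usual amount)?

10 months

Monthly rate r = 28.6%/12 = 2.38333% = 0.0238333.
Recurrence: B ← B·(1+r) − €215.00.
Month 1: interest €44.09; balance after payment €1,679.09.
Month 2: interest €40.02; balance after payment €1,504.11.
Closed form: n = −ln(1 − rB₀/P)/ln(1+r) = −ln(0.79492)/ln(1.02383) ≈ 9.744, so the balance reaches zero during payment 10.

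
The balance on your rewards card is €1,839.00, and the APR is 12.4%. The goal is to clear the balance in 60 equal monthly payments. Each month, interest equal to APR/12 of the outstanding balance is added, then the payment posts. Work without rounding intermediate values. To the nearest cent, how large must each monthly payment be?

Monthly rate r = 12.4%/12 = 1.03333% = 0.0103333.
Level-payment amortization: P = B₀·r / (1 − (1+r)^(−n)) = 1839.00·0.0103333 / (1 − 1.01033^(−60)).
Denominator 1 − (1+r)^(−60) = 0.460341402.
P = 19.003 / 0.460341402 ≈ 41.28.

€41.28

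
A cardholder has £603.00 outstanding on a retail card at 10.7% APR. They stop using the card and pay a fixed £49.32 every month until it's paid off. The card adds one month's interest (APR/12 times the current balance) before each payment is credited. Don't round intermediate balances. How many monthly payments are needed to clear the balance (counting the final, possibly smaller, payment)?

14 months

Monthly rate r = 10.7%/12 = 0.891667% = 0.00891667.
Recurrence: B ← B·(1+r) − £49.32.
Month 1: interest £5.38; balance after payment £559.06.
Month 2: interest £4.98; balance after payment £514.72.
Closed form: n = −ln(1 − rB₀/P)/ln(1+r) = −ln(0.89098)/ln(1.00892) ≈ 13.003, so the balance reaches zero during payment 14.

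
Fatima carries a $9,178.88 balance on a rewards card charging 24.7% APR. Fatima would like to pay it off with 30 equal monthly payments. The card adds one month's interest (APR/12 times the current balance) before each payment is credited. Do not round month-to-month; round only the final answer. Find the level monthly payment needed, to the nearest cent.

Monthly rate r = 24.7%/12 = 2.05833% = 0.0205833.
Level-payment amortization: P = B₀·r / (1 − (1+r)^(−n)) = 9178.88·0.0205833 / (1 − 1.02058^(−30)).
Denominator 1 − (1+r)^(−30) = 0.457317464.
P = 188.932 / 0.457317464 ≈ 413.13.

$413.13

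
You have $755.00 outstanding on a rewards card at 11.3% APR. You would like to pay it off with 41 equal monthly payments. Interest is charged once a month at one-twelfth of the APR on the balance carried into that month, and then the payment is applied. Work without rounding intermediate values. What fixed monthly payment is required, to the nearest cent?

Monthly rate r = 11.3%/12 = 0.941667% = 0.00941667.
Level-payment amortization: P = B₀·r / (1 − (1+r)^(−n)) = 755.00·0.00941667 / (1 − 1.00942^(−41)).
Denominator 1 − (1+r)^(−41) = 0.319057122.
P = 7.10958 / 0.319057122 ≈ 22.28.

$22.28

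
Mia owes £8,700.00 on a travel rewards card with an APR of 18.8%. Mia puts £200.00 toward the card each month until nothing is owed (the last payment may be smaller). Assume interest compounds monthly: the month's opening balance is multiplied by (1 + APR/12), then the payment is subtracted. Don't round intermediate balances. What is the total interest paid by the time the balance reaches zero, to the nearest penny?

£6,020.44

Monthly rate r = 18.8%/12 = 1.56667% = 0.0156667.
Payoff takes n = ⌈−ln(1 − rB₀/P)/ln(1+r)⌉ = ⌈73.600⌉ = 74 payments; the last is £120.44.
Total paid = 73·£200.00 + £120.44 = £14,720.44.
Total interest = total paid − principal = £14,720.44 − £8,700.00 = £6,020.44.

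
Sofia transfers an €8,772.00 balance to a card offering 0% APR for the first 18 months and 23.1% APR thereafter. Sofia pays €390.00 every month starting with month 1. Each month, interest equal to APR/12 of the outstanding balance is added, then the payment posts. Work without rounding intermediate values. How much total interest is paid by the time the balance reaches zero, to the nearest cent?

€98.71

Promo months 1–18 at r₀ = 0%/12 = 0; months 19+ at r₁ = 23.1%/12 = 0.01925.
After month 18 (no interest yet): B = €8,772.00 − 18·€390.00 = €1,752.00.
Then at r₁ with €390.00/mo: n₂ = −ln(1 − r₁·B/P)/ln(1+r₁) ≈ 4.74 → 5 more payments.
Total paid = 22·€390.00 + €290.71 = €8,870.71; interest = €8,870.71 − €8,772.00 = €98.71.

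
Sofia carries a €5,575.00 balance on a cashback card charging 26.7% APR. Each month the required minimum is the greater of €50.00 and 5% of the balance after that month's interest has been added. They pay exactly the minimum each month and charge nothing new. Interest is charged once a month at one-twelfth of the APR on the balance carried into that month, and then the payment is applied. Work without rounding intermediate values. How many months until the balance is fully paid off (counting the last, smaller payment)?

Monthly rate r = 26.7%/12 = 2.225% = 0.02225.
While 5% of the post-interest balance exceeds €50.00, each month B ← (B·(1+r))·(1 − 0.05), i.e. B shrinks by the factor (1+r)·0.95 = 0.97114.
This holds for months 1–60. Entering month 61 the balance is €961.81; 5% of the post-interest balance is now below €50.00, so the flat €50.00 minimum applies from here.
From month 61 a fixed €50.00 at rate r clears €961.81 in 26 more payments. Total: 60 + 26 = 86 months.

86 months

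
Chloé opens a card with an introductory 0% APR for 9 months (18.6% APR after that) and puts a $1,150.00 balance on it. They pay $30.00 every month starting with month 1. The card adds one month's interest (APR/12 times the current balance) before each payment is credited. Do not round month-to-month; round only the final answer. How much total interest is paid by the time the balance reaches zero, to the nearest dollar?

$303

Promo months 1–9 at r₀ = 0%/12 = 0; months 10+ at r₁ = 18.6%/12 = 0.0155.
After month 9 (no interest yet): B = $1,150.00 − 9·$30.00 = $880.00.
Then at r₁ with $30.00/mo: n₂ = −ln(1 − r₁·B/P)/ln(1+r₁) ≈ 39.42 → 40 more payments.
Total paid = 48·$30.00 + $12.72 = $1,452.72; interest = $1,452.72 − $1,150.00 = $302.72.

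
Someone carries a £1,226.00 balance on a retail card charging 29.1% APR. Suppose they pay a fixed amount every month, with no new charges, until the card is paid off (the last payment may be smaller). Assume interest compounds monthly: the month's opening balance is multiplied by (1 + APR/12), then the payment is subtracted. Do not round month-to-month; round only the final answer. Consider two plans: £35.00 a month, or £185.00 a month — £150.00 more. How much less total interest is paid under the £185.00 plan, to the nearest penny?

£1,412.63

Monthly rate r = 29.1%/12 = 2.425% = 0.02425.
At £35.00/mo: n = ⌈−ln(1 − rB₀/P)/ln(1+r)⌉ = 80 payments (last £0.77); total interest = total paid − £1,226.00 = £1,539.77.
At £185.00/mo: 8 payments (last £58.14); total interest £127.14.
Interest saved = £1,539.77 − £127.14 = £1,412.63.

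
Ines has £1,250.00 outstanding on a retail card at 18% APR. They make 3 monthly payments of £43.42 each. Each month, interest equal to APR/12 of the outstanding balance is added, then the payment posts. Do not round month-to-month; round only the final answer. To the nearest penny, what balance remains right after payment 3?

Monthly rate r = 18%/12 = 1.5% = 0.015.
Each month: B ← B·(1+r) − £43.42.
Month 1: interest £18.75; balance after payment £1,225.33.
Month 2: interest £18.38; balance after payment £1,200.29.
Month 3: interest £18.00; balance after payment £1,174.87.

£1,174.87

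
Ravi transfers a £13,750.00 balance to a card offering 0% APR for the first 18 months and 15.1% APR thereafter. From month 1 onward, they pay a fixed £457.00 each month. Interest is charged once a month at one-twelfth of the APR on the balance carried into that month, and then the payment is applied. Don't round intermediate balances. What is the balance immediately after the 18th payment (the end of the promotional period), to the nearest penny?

£5,524.00

Promo months 1–18 at r₀ = 0%/12 = 0; months 19+ at r₁ = 15.1%/12 = 0.0125833.
After month 18 (no interest yet): B = £13,750.00 − 18·£457.00 = £5,524.00.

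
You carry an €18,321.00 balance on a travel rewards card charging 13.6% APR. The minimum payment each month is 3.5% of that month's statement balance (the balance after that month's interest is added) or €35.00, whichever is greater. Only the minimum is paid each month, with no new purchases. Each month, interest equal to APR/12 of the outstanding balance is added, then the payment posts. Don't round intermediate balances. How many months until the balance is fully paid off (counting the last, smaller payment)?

Monthly rate r = 13.6%/12 = 1.13333% = 0.0113333.
While 3.5% of the post-interest balance exceeds €35.00, each month B ← (B·(1+r))·(1 − 0.035), i.e. B shrinks by the factor (1+r)·0.965 = 0.97594.
This holds for months 1–120. Entering month 121 the balance is €985.25; 3.5% of the post-interest balance is now below €35.00, so the flat €35.00 minimum applies from here.
From month 121 a fixed €35.00 at rate r clears €985.25 in 35 more payments. Total: 120 + 35 = 155 months.

155 months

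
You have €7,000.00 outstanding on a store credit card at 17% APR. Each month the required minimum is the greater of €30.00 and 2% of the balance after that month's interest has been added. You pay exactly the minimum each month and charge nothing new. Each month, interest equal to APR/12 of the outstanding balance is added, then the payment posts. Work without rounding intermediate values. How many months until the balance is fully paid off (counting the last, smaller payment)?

Monthly rate r = 17%/12 = 1.41667% = 0.0141667.
While 2% of the post-interest balance exceeds €30.00, each month B ← (B·(1+r))·(1 − 0.02), i.e. B shrinks by the factor (1+r)·0.98 = 0.99388.
This holds for months 1–254. Entering month 255 the balance is €1,473.30; 2% of the post-interest balance is now below €30.00, so the flat €30.00 minimum applies from here.
From month 255 a fixed €30.00 at rate r clears €1,473.30 in 85 more payments. Total: 254 + 85 = 339 months.

339 months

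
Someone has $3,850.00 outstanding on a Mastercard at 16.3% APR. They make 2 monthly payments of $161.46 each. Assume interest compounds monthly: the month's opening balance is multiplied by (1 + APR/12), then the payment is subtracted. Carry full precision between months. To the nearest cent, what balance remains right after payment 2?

$3,630.19

Monthly rate r = 16.3%/12 = 1.35833% = 0.0135833.
Each month: B ← B·(1+r) − $161.46.
Month 1: interest $52.30; balance after payment $3,740.84.
Month 2: interest $50.81; balance after payment $3,630.19.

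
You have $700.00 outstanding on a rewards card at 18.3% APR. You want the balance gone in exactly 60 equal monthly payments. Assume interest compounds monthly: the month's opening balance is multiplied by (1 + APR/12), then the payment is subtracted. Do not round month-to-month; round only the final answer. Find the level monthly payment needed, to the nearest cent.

Monthly rate r = 18.3%/12 = 1.525% = 0.01525.
Level-payment amortization: P = B₀·r / (1 − (1+r)^(−n)) = 700.00·0.01525 / (1 − 1.01525^(−60)).
Denominator 1 − (1+r)^(−60) = 0.596707533.
P = 10.675 / 0.596707533 ≈ 17.89.

$17.89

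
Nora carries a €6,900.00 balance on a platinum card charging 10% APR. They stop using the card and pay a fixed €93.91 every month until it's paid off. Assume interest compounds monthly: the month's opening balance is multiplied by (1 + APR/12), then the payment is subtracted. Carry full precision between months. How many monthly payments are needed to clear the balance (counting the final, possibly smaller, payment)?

Monthly rate r = 10%/12 = 0.833333% = 0.00833333.
Recurrence: B ← B·(1+r) − €93.91.
Month 1: interest €57.50; balance after payment €6,863.59.
Month 2: interest €57.20; balance after payment €6,826.88.
Closed form: n = −ln(1 − rB₀/P)/ln(1+r) = −ln(0.38771)/ln(1.00833) ≈ 114.172, so the balance reaches zero during payment 115.

115 payments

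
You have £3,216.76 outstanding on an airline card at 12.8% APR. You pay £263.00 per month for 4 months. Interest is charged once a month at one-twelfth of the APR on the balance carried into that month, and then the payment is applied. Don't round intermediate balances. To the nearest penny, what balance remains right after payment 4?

Monthly rate r = 12.8%/12 = 1.06667% = 0.0106667.
Each month: B ← B·(1+r) − £263.00.
Month 1: interest £34.31; balance after payment £2,988.07.
Month 2: interest £31.87; balance after payment £2,756.94.
Month 3: interest £29.41; balance after payment £2,523.35.
Month 4: interest £26.92; balance after payment £2,287.27.

£2,287.27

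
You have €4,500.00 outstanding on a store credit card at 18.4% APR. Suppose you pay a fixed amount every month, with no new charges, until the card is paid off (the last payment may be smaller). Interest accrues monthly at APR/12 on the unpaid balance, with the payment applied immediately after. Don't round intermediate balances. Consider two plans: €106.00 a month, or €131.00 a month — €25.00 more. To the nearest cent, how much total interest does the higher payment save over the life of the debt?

Monthly rate r = 18.4%/12 = 1.53333% = 0.0153333.
At €106.00/mo: n = ⌈−ln(1 − rB₀/P)/ln(1+r)⌉ = 70 payments (last €17.88); total interest = total paid − €4,500.00 = €2,831.88.
At €131.00/mo: 50 payments (last €21.07); total interest €1,940.07.
Interest saved = €2,831.88 − €1,940.07 = €891.81.

€891.81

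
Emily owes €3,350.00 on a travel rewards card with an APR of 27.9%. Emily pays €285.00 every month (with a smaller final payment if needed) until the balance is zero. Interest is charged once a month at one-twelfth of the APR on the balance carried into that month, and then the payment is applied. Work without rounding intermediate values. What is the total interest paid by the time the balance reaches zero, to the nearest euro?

€609

Monthly rate r = 27.9%/12 = 2.325% = 0.02325.
Payoff takes n = ⌈−ln(1 − rB₀/P)/ln(1+r)⌉ = ⌈13.889⌉ = 14 payments; the last is €253.74.
Total paid = 13·€285.00 + €253.74 = €3,958.74.
Total interest = total paid − principal = €3,958.74 − €3,350.00 = €608.74.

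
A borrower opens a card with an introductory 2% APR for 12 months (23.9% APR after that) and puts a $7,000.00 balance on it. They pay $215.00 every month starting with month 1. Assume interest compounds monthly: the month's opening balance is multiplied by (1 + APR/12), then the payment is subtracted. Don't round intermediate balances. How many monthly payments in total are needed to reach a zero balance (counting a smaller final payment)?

Promo months 1–12 at r₀ = 2%/12 = 0.00166667; months 13+ at r₁ = 23.9%/12 = 0.0199167.
After month 12: iterate B ← B·(1+r₀) − $215.00 for 12 months → $4,537.51.
Then at r₁ with $215.00/mo: n₂ = −ln(1 − r₁·B/P)/ln(1+r₁) ≈ 27.65 → 28 more payments.

40 months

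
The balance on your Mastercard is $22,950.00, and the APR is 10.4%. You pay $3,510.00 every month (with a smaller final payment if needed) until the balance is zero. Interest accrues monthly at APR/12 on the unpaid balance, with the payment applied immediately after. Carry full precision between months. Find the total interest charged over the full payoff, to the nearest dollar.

Monthly rate r = 10.4%/12 = 0.866667% = 0.00866667.
Payoff takes n = ⌈−ln(1 − rB₀/P)/ln(1+r)⌉ = ⌈6.760⌉ = 7 payments; the last is $2,670.90.
Total paid = 6·$3,510.00 + $2,670.90 = $23,730.90.
Total interest = total paid − principal = $23,730.90 − $22,950.00 = $780.90.

$781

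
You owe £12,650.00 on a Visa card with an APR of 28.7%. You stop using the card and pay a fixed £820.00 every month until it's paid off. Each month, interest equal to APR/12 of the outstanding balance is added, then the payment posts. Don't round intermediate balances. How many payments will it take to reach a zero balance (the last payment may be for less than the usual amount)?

20 months

Monthly rate r = 28.7%/12 = 2.39167% = 0.0239167.
Recurrence: B ← B·(1+r) − £820.00.
Month 1: interest £302.55; balance after payment £12,132.55.
Month 2: interest £290.17; balance after payment £11,602.72.
Closed form: n = −ln(1 − rB₀/P)/ln(1+r) = −ln(0.63104)/ln(1.02392) ≈ 19.479, so the balance reaches zero during payment 20.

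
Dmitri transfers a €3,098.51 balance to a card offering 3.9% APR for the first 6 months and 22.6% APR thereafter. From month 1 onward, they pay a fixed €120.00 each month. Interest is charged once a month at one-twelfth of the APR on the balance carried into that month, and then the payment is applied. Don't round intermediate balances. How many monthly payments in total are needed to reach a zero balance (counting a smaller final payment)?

32 payments

Promo months 1–6 at r₀ = 3.9%/12 = 0.00325; months 7+ at r₁ = 22.6%/12 = 0.0188333.
After month 6: iterate B ← B·(1+r₀) − €120.00 for 6 months → €2,433.55.
Then at r₁ with €120.00/mo: n₂ = −ln(1 − r₁·B/P)/ln(1+r₁) ≈ 25.79 → 26 more payments.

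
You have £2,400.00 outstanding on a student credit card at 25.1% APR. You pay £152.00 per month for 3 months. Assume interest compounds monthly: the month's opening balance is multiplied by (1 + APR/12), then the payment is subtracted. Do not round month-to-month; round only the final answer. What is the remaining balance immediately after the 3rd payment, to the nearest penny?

Monthly rate r = 25.1%/12 = 2.09167% = 0.0209167.
Each month: B ← B·(1+r) − £152.00.
Month 1: interest £50.20; balance after payment £2,298.20.
Month 2: interest £48.07; balance after payment £2,194.27.
Month 3: interest £45.90; balance after payment £2,088.17.

£2,088.17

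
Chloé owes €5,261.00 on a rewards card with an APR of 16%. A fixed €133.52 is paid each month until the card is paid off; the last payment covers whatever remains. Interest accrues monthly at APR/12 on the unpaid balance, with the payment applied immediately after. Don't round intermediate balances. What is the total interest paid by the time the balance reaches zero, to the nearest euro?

Monthly rate r = 16%/12 = 1.33333% = 0.0133333.
Payoff takes n = ⌈−ln(1 − rB₀/P)/ln(1+r)⌉ = ⌈56.262⌉ = 57 payments; the last is €35.21.
Total paid = 56·€133.52 + €35.21 = €7,512.33.
Total interest = total paid − principal = €7,512.33 − €5,261.00 = €2,251.33.

€2,251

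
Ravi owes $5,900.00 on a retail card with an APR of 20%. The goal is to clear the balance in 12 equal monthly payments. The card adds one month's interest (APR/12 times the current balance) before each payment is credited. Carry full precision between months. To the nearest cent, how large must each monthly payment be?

Monthly rate r = 20%/12 = 1.66667% = 0.0166667.
Level-payment amortization: P = B₀·r / (1 − (1+r)^(−n)) = 5900.00·0.0166667 / (1 − 1.01667^(−12)).
Denominator 1 − (1+r)^(−12) = 0.179918557.
P = 98.3333 / 0.179918557 ≈ 546.54.

$546.54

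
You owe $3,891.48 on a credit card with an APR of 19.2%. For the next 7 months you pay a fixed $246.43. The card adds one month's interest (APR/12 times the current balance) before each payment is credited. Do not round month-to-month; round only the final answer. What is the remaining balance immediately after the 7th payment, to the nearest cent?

Monthly rate r = 19.2%/12 = 1.6% = 0.016.
Each month: B ← B·(1+r) − $246.43.
Month 1: interest $62.26; balance after payment $3,707.31.
Month 2: interest $59.32; balance after payment $3,520.20.
Month 3: interest $56.32; balance after payment $3,330.09.
Month 4: interest $53.28; balance after payment $3,136.95.
Month 5: interest $50.19; balance after payment $2,940.71.
Month 6: interest $47.05; balance after payment $2,741.33.
Month 7: interest $43.86; balance after payment $2,538.76.

$2,538.76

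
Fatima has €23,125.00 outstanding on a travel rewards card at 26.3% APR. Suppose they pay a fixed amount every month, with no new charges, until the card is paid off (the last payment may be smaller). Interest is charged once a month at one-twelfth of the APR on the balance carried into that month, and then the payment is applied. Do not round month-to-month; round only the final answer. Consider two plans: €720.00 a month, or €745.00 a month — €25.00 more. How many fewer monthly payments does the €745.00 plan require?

Monthly rate r = 26.3%/12 = 2.19167% = 0.0219167.
At €720.00/mo: n = ⌈−ln(1 − rB₀/P)/ln(1+r)⌉ = 57 payments (last €102.27); total interest = total paid − €23,125.00 = €17,297.27.
At €745.00/mo: 53 payments (last €449.09); total interest €16,064.09.
Payments saved = 57 − 53 = 4.

4 fewer payments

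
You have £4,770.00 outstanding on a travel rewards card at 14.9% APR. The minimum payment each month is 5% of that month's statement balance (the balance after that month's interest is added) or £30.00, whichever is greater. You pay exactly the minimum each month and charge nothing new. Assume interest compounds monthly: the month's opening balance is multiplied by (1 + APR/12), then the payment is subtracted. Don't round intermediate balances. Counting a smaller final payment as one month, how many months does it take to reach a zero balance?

Monthly rate r = 14.9%/12 = 1.24167% = 0.0124167.
While 5% of the post-interest balance exceeds £30.00, each month B ← (B·(1+r))·(1 − 0.05), i.e. B shrinks by the factor (1+r)·0.95 = 0.9618.
This holds for months 1–54. Entering month 55 the balance is £582.10; 5% of the post-interest balance is now below £30.00, so the flat £30.00 minimum applies from here.
From month 55 a fixed £30.00 at rate r clears £582.10 in 23 more payments. Total: 54 + 23 = 77 months.

77 months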